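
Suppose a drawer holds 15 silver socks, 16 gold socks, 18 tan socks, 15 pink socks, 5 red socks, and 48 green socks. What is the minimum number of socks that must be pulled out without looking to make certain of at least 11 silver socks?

113

To avoid silver socks as long as possible, exhaust the other 5 colors first.
The worst case draws every non-silver sock first: 16 + 18 + 15 + 5 + 48 = 102.
The next 11 draws are then forced to be silver, giving 102 + 11 = 113.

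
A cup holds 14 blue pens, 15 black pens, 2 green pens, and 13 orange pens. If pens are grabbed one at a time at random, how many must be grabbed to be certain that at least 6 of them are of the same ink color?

In the worst case we take at most 5 of each ink color, but all 2 green (fewer than 5), giving 5 + 5 + 2 + 5 = 17.
One more pen then forces some ink color to 6, so 17 + 1 = 18.

18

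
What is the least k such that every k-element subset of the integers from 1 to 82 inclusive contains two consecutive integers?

42

Partition {1, …, 82} into 41 pairs: {1,2}, {3,4}, …, {81,82}.
Choosing 41 integers — say the 41 even numbers 2, 4, …, 82 — takes one from each pair and avoids the property.
Choosing 42 forces two into the same pair by pigeonhole, and those are consecutive. So 42.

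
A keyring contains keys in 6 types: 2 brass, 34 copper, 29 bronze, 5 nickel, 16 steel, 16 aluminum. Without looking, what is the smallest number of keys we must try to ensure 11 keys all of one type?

48

In the worst case we take at most 10 of each type, but all 2 brass and all 5 nickel (fewer than 10), giving 2 + 10 + 10 + 5 + 10 + 10 = 47.
One more key then forces some type to 11, so 47 + 1 = 48.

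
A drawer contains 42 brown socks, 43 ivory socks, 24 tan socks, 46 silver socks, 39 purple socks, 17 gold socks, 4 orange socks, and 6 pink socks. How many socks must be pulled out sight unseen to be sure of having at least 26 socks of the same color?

152

In the worst case we take at most 25 of each color, but all 24 tan, all 17 gold, all 4 orange, and all 6 pink (fewer than 25), giving 25 + 25 + 24 + 25 + 25 + 17 + 4 + 6 = 151.
One more sock then forces some color to 26, so 151 + 1 = 152.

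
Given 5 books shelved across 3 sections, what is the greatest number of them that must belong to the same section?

2

The 5 books fall into 3 sections.
If each of the 3 sections held at most 1, the total would be at most 3 × 1 = 3 < 5, a contradiction.
So at least one holds ⌈5/3⌉ = 2.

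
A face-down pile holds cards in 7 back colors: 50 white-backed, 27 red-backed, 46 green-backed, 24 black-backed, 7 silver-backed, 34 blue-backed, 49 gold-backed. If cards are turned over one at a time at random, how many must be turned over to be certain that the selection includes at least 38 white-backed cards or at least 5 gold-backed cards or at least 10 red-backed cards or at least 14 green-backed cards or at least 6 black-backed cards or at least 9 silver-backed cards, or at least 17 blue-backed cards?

92

Each of the 7 back colors has its own threshold; avoid all of them simultaneously.
The worst case stops just short of every target: 37 white-backed, 9 red-backed, 13 green-backed, 5 black-backed, all 7 silver-backed, 16 blue-backed, 4 gold-backed — 37 + 9 + 13 + 5 + 7 + 16 + 4 = 91 cards.
One more card must push some back color to its target, so 91 + 1 = 92.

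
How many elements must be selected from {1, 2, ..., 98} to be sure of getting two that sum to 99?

50

Partition {1, …, 98} into 49 pairs: {1,98}, {2,97}, …, {49,50}.
Choosing 49 integers — say the integers 1 through 49 — takes one from each pair and avoids the property.
Choosing 50 forces two into the same pair by pigeonhole, and those sum to 99. So 50.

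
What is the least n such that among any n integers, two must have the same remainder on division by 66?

67

Two integers differ by a multiple of 66 exactly when they share a remainder mod 66.
There are 66 residue classes mod 66, so 66 integers can all lie in distinct classes.
One more integer must repeat a residue, giving a difference divisible by 66. So n = 66 + 1 = 67.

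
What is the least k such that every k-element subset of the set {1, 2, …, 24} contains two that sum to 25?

13

Partition {1, …, 24} into 12 pairs: {1,24}, {2,23}, …, {12,13}.
Choosing 12 integers — say the integers 1 through 12 — takes one from each pair and avoids the property.
Choosing 13 forces two into the same pair by pigeonhole, and those sum to 25. So 13.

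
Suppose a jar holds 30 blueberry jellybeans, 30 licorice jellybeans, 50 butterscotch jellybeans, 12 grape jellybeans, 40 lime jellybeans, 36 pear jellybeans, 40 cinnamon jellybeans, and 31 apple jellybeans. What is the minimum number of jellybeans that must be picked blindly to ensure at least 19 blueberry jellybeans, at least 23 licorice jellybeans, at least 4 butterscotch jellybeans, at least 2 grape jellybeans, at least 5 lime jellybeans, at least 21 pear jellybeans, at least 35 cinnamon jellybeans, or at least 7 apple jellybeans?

The worst case stops just short of every target: 18 blueberry, 22 licorice, 3 butterscotch, 1 grape, 4 lime, 20 pear, 34 cinnamon, 6 apple — 18 + 22 + 3 + 1 + 4 + 20 + 34 + 6 = 108 jellybeans.
One more jellybean must push some flavor to its target, so 108 + 1 = 109.

109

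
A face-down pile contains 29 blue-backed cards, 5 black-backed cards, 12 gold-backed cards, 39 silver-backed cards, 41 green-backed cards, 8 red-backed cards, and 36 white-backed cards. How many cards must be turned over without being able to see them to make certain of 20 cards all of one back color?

102

In the worst case we take at most 19 of each back color, but all 5 black-backed, all 12 gold-backed, and all 8 red-backed (fewer than 19), giving 19 + 5 + 12 + 19 + 19 + 8 + 19 = 101.
One more card then forces some back color to 20, so 101 + 1 = 102.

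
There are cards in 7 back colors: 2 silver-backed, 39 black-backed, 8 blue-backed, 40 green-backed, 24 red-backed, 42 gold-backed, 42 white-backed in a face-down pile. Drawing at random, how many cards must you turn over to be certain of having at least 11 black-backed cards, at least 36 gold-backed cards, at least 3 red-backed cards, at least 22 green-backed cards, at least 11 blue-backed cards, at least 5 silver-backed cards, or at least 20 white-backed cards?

Each of the 7 back colors has its own threshold; avoid all of them simultaneously.
The worst case stops just short of every target: all 2 silver-backed, 10 black-backed, all 8 blue-backed, 21 green-backed, 2 red-backed, 35 gold-backed, 19 white-backed — 2 + 10 + 8 + 21 + 2 + 35 + 19 = 97 cards.
One more card must push some back color to its target, so 97 + 1 = 98.

98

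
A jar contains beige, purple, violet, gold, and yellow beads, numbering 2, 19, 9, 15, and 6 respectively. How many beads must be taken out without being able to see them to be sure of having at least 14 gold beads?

The worst case draws every non-gold bead first: 2 + 19 + 9 + 6 = 36.
The next 14 draws are then forced to be gold, giving 36 + 14 = 50.

50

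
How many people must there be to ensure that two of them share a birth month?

There are 12 months of the year acting as pigeonholes.
With 12 people we could place one in each, avoiding any repeat.
One more forces some class to hold 2, so 12 + 1 = 13.

13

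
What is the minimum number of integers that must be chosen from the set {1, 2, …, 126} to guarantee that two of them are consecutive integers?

Partition {1, …, 126} into 63 pairs: {1,2}, {3,4}, …, {125,126}.
Choosing 63 integers — say the 63 even numbers 2, 4, …, 126 — takes one from each pair and avoids the property.
Choosing 64 forces two into the same pair by pigeonhole, and those are consecutive. So 64.

64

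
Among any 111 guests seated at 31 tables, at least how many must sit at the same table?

4

The 111 guests fall into 31 tables.
If each of the 31 tables held at most 3, the total would be at most 31 × 3 = 93 < 111, a contradiction.
So at least one holds ⌈111/31⌉ = 4.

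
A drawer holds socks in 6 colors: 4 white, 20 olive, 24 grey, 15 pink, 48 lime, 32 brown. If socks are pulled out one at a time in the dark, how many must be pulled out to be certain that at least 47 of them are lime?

142

To avoid lime socks as long as possible, exhaust the other 5 colors first.
The worst case draws every non-lime sock first: 4 + 20 + 24 + 15 + 32 = 95.
The next 47 draws are then forced to be lime, giving 95 + 47 = 142.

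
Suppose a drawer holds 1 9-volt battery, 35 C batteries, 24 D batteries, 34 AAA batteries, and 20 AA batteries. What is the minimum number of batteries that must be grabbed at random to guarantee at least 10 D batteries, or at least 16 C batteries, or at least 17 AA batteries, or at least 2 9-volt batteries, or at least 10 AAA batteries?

51

Each of the 5 types has its own threshold; avoid all of them simultaneously.
The worst case stops just short of every target: 1 9-volt, 15 C, 9 D, 9 AAA, 16 AA — 1 + 15 + 9 + 9 + 16 = 50 batteries.
One more battery must push some type to its target, so 50 + 1 = 51.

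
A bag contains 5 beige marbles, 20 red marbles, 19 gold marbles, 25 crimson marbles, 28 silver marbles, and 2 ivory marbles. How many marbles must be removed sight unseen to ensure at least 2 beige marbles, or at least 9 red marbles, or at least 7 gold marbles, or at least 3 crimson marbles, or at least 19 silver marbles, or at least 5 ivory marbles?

38

The worst case stops just short of every target: 1 beige, 8 red, 6 gold, 2 crimson, 18 silver, all 2 ivory — 1 + 8 + 6 + 2 + 18 + 2 = 37 marbles.
One more marble must push some color to its target, so 37 + 1 = 38.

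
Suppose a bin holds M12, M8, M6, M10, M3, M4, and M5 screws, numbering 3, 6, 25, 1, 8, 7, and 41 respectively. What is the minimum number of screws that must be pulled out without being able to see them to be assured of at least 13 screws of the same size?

In the worst case we take at most 12 of each size, but all 3 M12, all 6 M8, all 1 M10, all 8 M3, and all 7 M4 (fewer than 12), giving 3 + 6 + 12 + 1 + 8 + 7 + 12 = 49.
One more screw then forces some size to 13, so 49 + 1 = 50.

50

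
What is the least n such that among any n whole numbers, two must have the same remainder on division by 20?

Use the pigeonhole principle on residue classes: two integers differ by a multiple of 20 exactly when they share a remainder mod 20.
There are 20 residue classes mod 20, so 20 integers can all lie in distinct classes.
One more integer must repeat a residue, giving a difference divisible by 20. So n = 20 + 1 = 21.

21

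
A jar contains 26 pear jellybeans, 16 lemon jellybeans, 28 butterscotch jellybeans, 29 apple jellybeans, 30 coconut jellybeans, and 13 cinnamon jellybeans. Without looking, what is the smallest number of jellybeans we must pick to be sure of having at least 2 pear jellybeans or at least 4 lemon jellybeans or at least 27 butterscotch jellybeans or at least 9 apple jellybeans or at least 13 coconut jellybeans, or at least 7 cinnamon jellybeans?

57

The worst case stops just short of every target: 1 pear, 3 lemon, 26 butterscotch, 8 apple, 12 coconut, 6 cinnamon — 1 + 3 + 26 + 8 + 12 + 6 = 56 jellybeans.
One more jellybean must push some flavor to its target, so 56 + 1 = 57.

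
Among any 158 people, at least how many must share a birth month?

There are 12 months of the year, which serve as the pigeonholes.
If each of the 12 months of the year held at most 13, the total would be at most 12 × 13 = 156 < 158, a contradiction.
So at least one holds ⌈158/12⌉ = 14.

14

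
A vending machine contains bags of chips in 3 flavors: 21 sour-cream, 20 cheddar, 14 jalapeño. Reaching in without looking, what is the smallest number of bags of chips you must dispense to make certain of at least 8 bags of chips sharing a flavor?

22

The worst case takes 7 bags of chips of each flavor without reaching 8 of any: 3 × 7 = 21.
The next bag of chips must bring some flavor to 8, so 21 + 1 = 22.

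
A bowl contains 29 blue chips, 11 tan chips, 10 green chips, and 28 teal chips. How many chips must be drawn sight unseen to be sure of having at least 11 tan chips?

78

The worst case draws every non-tan chip first: 29 + 10 + 28 = 67.
The next 11 draws are then forced to be tan, giving 67 + 11 = 78.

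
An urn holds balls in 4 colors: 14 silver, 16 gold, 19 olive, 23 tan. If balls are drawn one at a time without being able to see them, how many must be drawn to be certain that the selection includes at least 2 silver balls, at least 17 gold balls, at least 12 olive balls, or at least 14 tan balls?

42

The worst case stops just short of every target: 1 silver, 16 gold, 11 olive, 13 tan — 1 + 16 + 11 + 13 = 41 balls.
One more ball must push some color to its target, so 41 + 1 = 42.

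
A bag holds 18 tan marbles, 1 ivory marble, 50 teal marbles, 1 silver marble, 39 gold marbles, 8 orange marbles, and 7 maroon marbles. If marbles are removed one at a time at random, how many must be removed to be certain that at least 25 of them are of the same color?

Treat the 7 colors as pigeonholes.
In the worst case we take at most 24 of each color, but all 18 tan, all 1 ivory, all 1 silver, all 8 orange, and all 7 maroon (fewer than 24), giving 18 + 1 + 24 + 1 + 24 + 8 + 7 = 83.
One more marble then forces some color to 25, so 83 + 1 = 84.

84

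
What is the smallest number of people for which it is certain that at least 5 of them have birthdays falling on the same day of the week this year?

There are 7 days of the week acting as pigeonholes.
With 7 × 4 = 28 people we could place exactly 4 in each, with no class reaching 5.
One more forces some class to hold 5, so 28 + 1 = 29.

29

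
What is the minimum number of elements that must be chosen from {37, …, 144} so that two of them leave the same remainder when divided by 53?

54

Group the integers by remainder mod 53; there are 53 residue classes, each nonempty in this range.
Choosing one from each class (53 integers) avoids any shared remainder.
One more choice must repeat a class, so two differ by a multiple of 53. Hence 53 + 1 = 54.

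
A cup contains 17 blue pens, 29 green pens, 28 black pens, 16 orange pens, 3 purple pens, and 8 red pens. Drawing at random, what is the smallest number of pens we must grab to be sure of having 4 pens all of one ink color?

19

The worst case takes 3 pens of each ink color without reaching 4 of any: 6 × 3 = 18.
The next pen must bring some ink color to 4, so 18 + 1 = 19.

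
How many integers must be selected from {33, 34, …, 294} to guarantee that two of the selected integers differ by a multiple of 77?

78

Group the integers by remainder mod 77; there are 77 residue classes, each nonempty in this range.
Choosing one from each class (77 integers) avoids any shared remainder.
One more choice must repeat a class, so two differ by a multiple of 77. Hence 77 + 1 = 78.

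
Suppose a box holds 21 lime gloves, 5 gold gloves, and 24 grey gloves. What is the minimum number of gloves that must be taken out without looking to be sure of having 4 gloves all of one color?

10

The worst case takes 3 gloves of each color without reaching 4 of any: 3 × 3 = 9.
The next glove must bring some color to 4, so 9 + 1 = 10.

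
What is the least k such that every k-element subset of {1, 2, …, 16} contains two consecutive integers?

9

Partition {1, …, 16} into 8 pairs: {1,2}, {3,4}, …, {15,16}.
Choosing 8 integers — say the 8 even numbers 2, 4, …, 16 — takes one from each pair and avoids the property.
Choosing 9 forces two into the same pair by pigeonhole, and those are consecutive. So 9.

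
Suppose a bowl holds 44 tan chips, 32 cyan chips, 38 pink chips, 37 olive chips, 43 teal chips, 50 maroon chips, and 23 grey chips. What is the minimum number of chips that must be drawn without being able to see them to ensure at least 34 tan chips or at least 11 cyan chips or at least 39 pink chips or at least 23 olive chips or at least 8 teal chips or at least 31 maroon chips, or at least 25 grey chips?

The worst case stops just short of every target: 33 tan, 10 cyan, 38 pink, 22 olive, 7 teal, 30 maroon, all 23 grey — 33 + 10 + 38 + 22 + 7 + 30 + 23 = 163 chips.
One more chip must push some color to its target, so 163 + 1 = 164.

164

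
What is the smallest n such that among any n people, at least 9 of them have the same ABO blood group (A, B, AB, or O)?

There are 4 ABO blood groups acting as pigeonholes.
With 4 × 8 = 32 people we could place exactly 8 in each, with no class reaching 9.
One more forces some class to hold 9, so 32 + 1 = 33.

33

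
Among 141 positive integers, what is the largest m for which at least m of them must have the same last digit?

There are 10 possible last digits, which serve as the pigeonholes.
If each of the 10 possible last digits held at most 14, the total would be at most 10 × 14 = 140 < 141, a contradiction.
So at least one holds ⌈141/10⌉ = 15.

15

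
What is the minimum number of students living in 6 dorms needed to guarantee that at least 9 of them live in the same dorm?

49

There are 6 dorms acting as pigeonholes.
With 6 × 8 = 48 students we could place exactly 8 in each, with no class reaching 9.
One more forces some class to hold 9, so 48 + 1 = 49.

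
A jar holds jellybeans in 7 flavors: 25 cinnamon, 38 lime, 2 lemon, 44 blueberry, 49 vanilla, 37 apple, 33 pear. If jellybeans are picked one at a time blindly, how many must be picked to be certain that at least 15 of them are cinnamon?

The worst case draws every non-cinnamon jellybean first: 38 + 2 + 44 + 49 + 37 + 33 = 203.
The next 15 draws are then forced to be cinnamon, giving 203 + 15 = 218.

218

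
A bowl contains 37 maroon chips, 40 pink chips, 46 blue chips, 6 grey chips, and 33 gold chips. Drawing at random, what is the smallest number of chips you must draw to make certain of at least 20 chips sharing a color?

In the worst case we take at most 19 of each color, but all 6 grey (fewer than 19), giving 19 + 19 + 19 + 6 + 19 = 82.
One more chip then forces some color to 20, so 82 + 1 = 83.

83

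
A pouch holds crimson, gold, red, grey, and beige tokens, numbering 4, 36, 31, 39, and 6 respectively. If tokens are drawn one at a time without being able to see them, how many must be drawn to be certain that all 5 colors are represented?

113

The hardest color to obtain is crimson: we could draw every other token first — 116 − 4 = 112 tokens — without a single crimson one.
The next draw must be crimson, so 112 + 1 = 113.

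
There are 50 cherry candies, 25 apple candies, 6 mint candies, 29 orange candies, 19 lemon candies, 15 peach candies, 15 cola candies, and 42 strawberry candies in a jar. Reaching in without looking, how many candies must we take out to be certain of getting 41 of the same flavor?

190

In the worst case we take at most 40 of each flavor, but all 25 apple, all 6 mint, all 29 orange, all 19 lemon, all 15 peach, and all 15 cola (fewer than 40), giving 40 + 25 + 6 + 29 + 19 + 15 + 15 + 40 = 189.
One more candy then forces some flavor to 41, so 189 + 1 = 190.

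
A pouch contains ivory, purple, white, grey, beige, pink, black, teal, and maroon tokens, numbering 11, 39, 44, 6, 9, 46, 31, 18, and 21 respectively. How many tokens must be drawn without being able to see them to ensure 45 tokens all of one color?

Treat the 9 colors as pigeonholes.
In the worst case we take at most 44 of each color, but all 11 ivory, all 39 purple, all 6 grey, all 9 beige, all 31 black, all 18 teal, and all 21 maroon (fewer than 44), giving 11 + 39 + 44 + 6 + 9 + 44 + 31 + 18 + 21 = 223.
One more token then forces some color to 45, so 223 + 1 = 224.

224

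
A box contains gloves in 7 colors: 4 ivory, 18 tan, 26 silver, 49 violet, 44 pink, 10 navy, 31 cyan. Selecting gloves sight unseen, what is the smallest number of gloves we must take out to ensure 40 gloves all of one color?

Treat the 7 colors as pigeonholes.
In the worst case we take at most 39 of each color, but all 4 ivory, all 18 tan, all 26 silver, all 10 navy, and all 31 cyan (fewer than 39), giving 4 + 18 + 26 + 39 + 39 + 10 + 31 = 167.
One more glove then forces some color to 40, so 167 + 1 = 168.

168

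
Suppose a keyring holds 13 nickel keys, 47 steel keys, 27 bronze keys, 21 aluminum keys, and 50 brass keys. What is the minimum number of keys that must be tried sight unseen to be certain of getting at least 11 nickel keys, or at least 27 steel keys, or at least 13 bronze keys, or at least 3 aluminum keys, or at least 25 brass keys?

75

The worst case stops just short of every target: 10 nickel, 26 steel, 12 bronze, 2 aluminum, 24 brass — 10 + 26 + 12 + 2 + 24 = 74 keys.
One more key must push some type to its target, so 74 + 1 = 75.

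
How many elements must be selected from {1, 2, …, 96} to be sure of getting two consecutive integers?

49

Partition {1, …, 96} into 48 pairs: {1,2}, {3,4}, …, {95,96}.
Choosing 48 integers — say the 48 even numbers 2, 4, …, 96 — takes one from each pair and avoids the property.
Choosing 49 forces two into the same pair by pigeonhole, and those are consecutive. So 49.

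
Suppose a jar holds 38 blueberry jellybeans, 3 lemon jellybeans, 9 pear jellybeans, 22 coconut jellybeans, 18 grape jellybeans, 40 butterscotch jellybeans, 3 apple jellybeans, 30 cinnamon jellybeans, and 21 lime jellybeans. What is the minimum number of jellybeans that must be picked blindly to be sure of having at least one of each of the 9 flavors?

182

The hardest flavor to obtain is lemon: we could draw every other jellybean first — 184 − 3 = 181 jellybeans — without a single lemon one.
The next draw must be lemon, so 181 + 1 = 182.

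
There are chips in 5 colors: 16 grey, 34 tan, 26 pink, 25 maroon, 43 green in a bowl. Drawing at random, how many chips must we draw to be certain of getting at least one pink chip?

The worst case draws every non-pink chip first: 16 + 34 + 25 + 43 = 118.
The next draw is then forced to be pink, giving 118 + 1 = 119.

119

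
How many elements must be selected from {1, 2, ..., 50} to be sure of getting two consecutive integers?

Partition {1, …, 50} into 25 pairs: {1,2}, {3,4}, …, {49,50}.
Choosing 25 integers — say the 25 even numbers 2, 4, …, 50 — takes one from each pair and avoids the property.
Choosing 26 forces two into the same pair by pigeonhole, and those are consecutive. So 26.

26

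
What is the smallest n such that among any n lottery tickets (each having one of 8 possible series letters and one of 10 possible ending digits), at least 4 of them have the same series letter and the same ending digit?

241

There are 8 × 10 = 80 (series letter, ending digit) combinations acting as pigeonholes.
With 80 × 3 = 240 lottery tickets we could place exactly 3 in each, with no (series letter, ending digit) pair reaching 4.
One more forces some (series letter, ending digit) pair to hold 4, so 240 + 1 = 241.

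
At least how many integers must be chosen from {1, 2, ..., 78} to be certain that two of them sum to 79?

40

Partition {1, …, 78} into 39 pairs: {1,78}, {2,77}, …, {39,40}.
Choosing 39 integers — say the integers 1 through 39 — takes one from each pair and avoids the property.
Choosing 40 forces two into the same pair by pigeonhole, and those sum to 79. So 40.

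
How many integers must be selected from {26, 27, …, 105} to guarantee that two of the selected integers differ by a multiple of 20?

21

Group the integers by remainder mod 20; there are 20 residue classes, each nonempty in this range.
Choosing one from each class (20 integers) avoids any shared remainder.
One more choice must repeat a class, so two differ by a multiple of 20. Hence 20 + 1 = 21.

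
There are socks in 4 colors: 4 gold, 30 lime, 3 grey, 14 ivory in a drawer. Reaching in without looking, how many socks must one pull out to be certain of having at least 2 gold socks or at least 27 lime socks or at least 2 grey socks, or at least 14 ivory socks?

42

Each of the 4 colors has its own threshold; avoid all of them simultaneously.
The worst case stops just short of every target: 1 gold, 26 lime, 1 grey, 13 ivory — 1 + 26 + 1 + 13 = 41 socks.
One more sock must push some color to its target, so 41 + 1 = 42.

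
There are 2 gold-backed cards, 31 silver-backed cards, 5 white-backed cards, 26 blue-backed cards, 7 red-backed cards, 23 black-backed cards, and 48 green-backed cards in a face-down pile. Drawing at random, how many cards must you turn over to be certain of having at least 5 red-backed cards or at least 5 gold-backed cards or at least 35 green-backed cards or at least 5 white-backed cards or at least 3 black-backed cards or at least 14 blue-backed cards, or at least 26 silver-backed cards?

The worst case stops just short of every target: all 2 gold-backed, 25 silver-backed, 4 white-backed, 13 blue-backed, 4 red-backed, 2 black-backed, 34 green-backed — 2 + 25 + 4 + 13 + 4 + 2 + 34 = 84 cards.
One more card must push some back color to its target, so 84 + 1 = 85.

85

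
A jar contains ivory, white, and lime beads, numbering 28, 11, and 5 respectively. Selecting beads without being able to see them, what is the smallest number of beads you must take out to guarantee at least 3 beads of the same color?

Treat the 3 colors as pigeonholes.
The worst case takes 2 beads of each color without reaching 3 of any: 3 × 2 = 6.
The next bead must bring some color to 3, so 6 + 1 = 7.

7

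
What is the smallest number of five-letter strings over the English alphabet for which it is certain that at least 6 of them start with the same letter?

There are 26 possible first letters acting as pigeonholes.
With 26 × 5 = 130 five-letter strings over the English alphabet we could place exactly 5 in each, with no class reaching 6.
One more forces some class to hold 6, so 130 + 1 = 131.

131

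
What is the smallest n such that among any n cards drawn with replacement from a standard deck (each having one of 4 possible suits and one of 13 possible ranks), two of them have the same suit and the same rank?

53

There are 4 × 13 = 52 (suit, rank) combinations acting as pigeonholes.
With 52 cards drawn with replacement from a standard deck we could place one in each, avoiding any repeat.
One more forces some (suit, rank) pair to hold 2, so 52 + 1 = 53.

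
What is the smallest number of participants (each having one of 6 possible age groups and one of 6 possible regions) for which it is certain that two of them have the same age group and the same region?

37

There are 6 × 6 = 36 (age group, region) combinations acting as pigeonholes.
With 36 participants we could place one in each, avoiding any repeat.
One more forces some (age group, region) pair to hold 2, so 36 + 1 = 37.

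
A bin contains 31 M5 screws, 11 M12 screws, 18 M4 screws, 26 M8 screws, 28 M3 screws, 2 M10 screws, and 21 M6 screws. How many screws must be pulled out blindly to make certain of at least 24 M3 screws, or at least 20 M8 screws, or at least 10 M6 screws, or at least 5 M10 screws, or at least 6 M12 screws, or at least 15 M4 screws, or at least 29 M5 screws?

The worst case stops just short of every target: 28 M5, 5 M12, 14 M4, 19 M8, 23 M3, all 2 M10, 9 M6 — 28 + 5 + 14 + 19 + 23 + 2 + 9 = 100 screws.
One more screw must push some size to its target, so 100 + 1 = 101.

101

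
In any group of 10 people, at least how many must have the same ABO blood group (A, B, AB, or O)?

3

If each of the 4 ABO blood groups held at most 2, the total would be at most 4 × 2 = 8 < 10, a contradiction.
So at least one holds ⌈10/4⌉ = 3.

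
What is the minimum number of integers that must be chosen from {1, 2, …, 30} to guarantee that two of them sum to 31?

Partition {1, …, 30} into 15 pairs: {1,30}, {2,29}, …, {15,16}.
Choosing 15 integers — say the integers 1 through 15 — takes one from each pair and avoids the property.
Choosing 16 forces two into the same pair by pigeonhole, and those sum to 31. So 16.

16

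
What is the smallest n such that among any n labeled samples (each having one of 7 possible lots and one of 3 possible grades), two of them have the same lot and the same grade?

There are 7 × 3 = 21 (lot, grade) combinations acting as pigeonholes.
With 21 labeled samples we could place one in each, avoiding any repeat.
One more forces some (lot, grade) pair to hold 2, so 21 + 1 = 22.

22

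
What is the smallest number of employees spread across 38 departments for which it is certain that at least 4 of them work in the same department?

There are 38 departments acting as pigeonholes.
With 38 × 3 = 114 employees we could place exactly 3 in each, with no class reaching 4.
One more forces some class to hold 4, so 114 + 1 = 115.

115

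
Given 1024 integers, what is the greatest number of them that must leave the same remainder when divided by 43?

24

The 1024 integers fall into 43 residue classes modulo 43.
If each of the 43 residue classes modulo 43 held at most 23, the total would be at most 43 × 23 = 989 < 1024, a contradiction.
So at least one holds ⌈1024/43⌉ = 24.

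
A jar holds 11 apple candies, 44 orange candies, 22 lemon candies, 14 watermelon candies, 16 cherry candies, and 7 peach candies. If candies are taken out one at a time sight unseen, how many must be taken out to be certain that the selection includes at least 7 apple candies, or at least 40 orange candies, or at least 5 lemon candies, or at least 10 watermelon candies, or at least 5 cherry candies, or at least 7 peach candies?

The worst case stops just short of every target: 6 apple, 39 orange, 4 lemon, 9 watermelon, 4 cherry, 6 peach — 6 + 39 + 4 + 9 + 4 + 6 = 68 candies.
One more candy must push some flavor to its target, so 68 + 1 = 69.

69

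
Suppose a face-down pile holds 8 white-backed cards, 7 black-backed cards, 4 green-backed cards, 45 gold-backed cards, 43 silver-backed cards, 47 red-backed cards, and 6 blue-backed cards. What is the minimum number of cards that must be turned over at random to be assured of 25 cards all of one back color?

98

In the worst case we take at most 24 of each back color, but all 8 white-backed, all 7 black-backed, all 4 green-backed, and all 6 blue-backed (fewer than 24), giving 8 + 7 + 4 + 24 + 24 + 24 + 6 = 97.
One more card then forces some back color to 25, so 97 + 1 = 98.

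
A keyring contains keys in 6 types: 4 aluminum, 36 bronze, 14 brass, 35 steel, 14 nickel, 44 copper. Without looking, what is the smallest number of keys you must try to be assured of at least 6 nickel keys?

The worst case draws every non-nickel key first: 4 + 36 + 14 + 35 + 44 = 133.
The next 6 draws are then forced to be nickel, giving 133 + 6 = 139.

139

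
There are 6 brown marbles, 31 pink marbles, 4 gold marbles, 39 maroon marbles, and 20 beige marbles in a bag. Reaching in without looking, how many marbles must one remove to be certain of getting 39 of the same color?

100

In the worst case we take at most 38 of each color, but all 6 brown, all 31 pink, all 4 gold, and all 20 beige (fewer than 38), giving 6 + 31 + 4 + 38 + 20 = 99.
One more marble then forces some color to 39, so 99 + 1 = 100.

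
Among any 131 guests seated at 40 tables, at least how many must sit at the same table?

4

The 131 guests fall into 40 tables.
If each of the 40 tables held at most 3, the total would be at most 40 × 3 = 120 < 131, a contradiction.
So at least one holds ⌈131/40⌉ = 4.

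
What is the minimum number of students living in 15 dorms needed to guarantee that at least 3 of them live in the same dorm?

There are 15 dorms acting as pigeonholes.
With 15 × 2 = 30 students we could place exactly 2 in each, with no class reaching 3.
One more forces some class to hold 3, so 30 + 1 = 31.

31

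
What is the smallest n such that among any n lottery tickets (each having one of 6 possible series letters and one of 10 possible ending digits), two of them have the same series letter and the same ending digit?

There are 6 × 10 = 60 (series letter, ending digit) combinations acting as pigeonholes.
With 60 lottery tickets we could place one in each, avoiding any repeat.
One more forces some (series letter, ending digit) pair to hold 2, so 60 + 1 = 61.

61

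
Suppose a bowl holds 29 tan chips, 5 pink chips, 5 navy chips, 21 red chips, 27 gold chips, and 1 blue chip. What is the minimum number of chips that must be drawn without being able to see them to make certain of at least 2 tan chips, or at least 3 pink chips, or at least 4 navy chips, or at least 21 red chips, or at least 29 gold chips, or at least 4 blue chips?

The worst case stops just short of every target: 1 tan, 2 pink, 3 navy, 20 red, all 27 gold, all 1 blue — 1 + 2 + 3 + 20 + 27 + 1 = 54 chips.
One more chip must push some color to its target, so 54 + 1 = 55.

55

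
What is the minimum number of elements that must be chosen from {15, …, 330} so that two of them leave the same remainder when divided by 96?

97

Use the pigeonhole principle on residue classes: group the integers by remainder mod 96; there are 96 residue classes, each nonempty in this range.
Choosing one from each class (96 integers) avoids any shared remainder.
One more choice must repeat a class, so two differ by a multiple of 96. Hence 96 + 1 = 97.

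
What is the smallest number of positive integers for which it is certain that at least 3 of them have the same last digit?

21

There are 10 possible last digits acting as pigeonholes.
With 10 × 2 = 20 positive integers we could place exactly 2 in each, with no class reaching 3.
One more forces some class to hold 3, so 20 + 1 = 21.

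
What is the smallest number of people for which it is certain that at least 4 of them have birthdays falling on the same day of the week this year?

22

There are 7 days of the week acting as pigeonholes.
With 7 × 3 = 21 people we could place exactly 3 in each, with no class reaching 4.
One more forces some class to hold 4, so 21 + 1 = 22.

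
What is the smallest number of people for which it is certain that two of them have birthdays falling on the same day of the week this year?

There are 7 days of the week acting as pigeonholes.
With 7 people we could place one in each, avoiding any repeat.
One more forces some class to hold 2, so 7 + 1 = 8.

8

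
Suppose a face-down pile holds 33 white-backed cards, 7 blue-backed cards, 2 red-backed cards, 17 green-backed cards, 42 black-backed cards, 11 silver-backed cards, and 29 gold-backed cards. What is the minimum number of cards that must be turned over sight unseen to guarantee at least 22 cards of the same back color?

101

Treat the 7 back colors as pigeonholes.
In the worst case we take at most 21 of each back color, but all 7 blue-backed, all 2 red-backed, all 17 green-backed, and all 11 silver-backed (fewer than 21), giving 21 + 7 + 2 + 17 + 21 + 11 + 21 = 100.
One more card then forces some back color to 22, so 100 + 1 = 101.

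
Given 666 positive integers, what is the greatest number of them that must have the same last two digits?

7

The 666 positive integers fall into 100 possible two-digit endings.
If each of the 100 possible two-digit endings held at most 6, the total would be at most 100 × 6 = 600 < 666, a contradiction.
So at least one holds ⌈666/100⌉ = 7.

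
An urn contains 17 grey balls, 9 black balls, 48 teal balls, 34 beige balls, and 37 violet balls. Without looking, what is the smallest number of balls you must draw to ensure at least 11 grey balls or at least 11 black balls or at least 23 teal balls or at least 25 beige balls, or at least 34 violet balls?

The worst case stops just short of every target: 10 grey, all 9 black, 22 teal, 24 beige, 33 violet — 10 + 9 + 22 + 24 + 33 = 98 balls.
One more ball must push some color to its target, so 98 + 1 = 99.

99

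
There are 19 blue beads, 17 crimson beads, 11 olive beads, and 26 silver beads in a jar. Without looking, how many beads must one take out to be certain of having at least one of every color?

The hardest color to obtain is olive: we could draw every other bead first — 73 − 11 = 62 beads — without a single olive one.
The next draw must be olive, so 62 + 1 = 63.

63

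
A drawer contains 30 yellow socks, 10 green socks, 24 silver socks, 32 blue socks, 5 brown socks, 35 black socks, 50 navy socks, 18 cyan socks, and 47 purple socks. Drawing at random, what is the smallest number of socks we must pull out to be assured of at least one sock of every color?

247

The hardest color to obtain is brown: we could draw every other sock first — 251 − 5 = 246 socks — without a single brown one.
The next draw must be brown, so 246 + 1 = 247.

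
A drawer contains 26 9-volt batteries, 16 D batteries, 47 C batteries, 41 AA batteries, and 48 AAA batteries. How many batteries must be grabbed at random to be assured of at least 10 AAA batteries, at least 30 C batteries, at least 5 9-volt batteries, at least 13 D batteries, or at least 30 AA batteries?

84

Each of the 5 types has its own threshold; avoid all of them simultaneously.
The worst case stops just short of every target: 4 9-volt, 12 D, 29 C, 29 AA, 9 AAA — 4 + 12 + 29 + 29 + 9 = 83 batteries.
One more battery must push some type to its target, so 83 + 1 = 84.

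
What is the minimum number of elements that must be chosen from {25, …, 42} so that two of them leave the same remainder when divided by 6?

Group the integers by remainder mod 6; there are 6 residue classes, each nonempty in this range.
Choosing one from each class (6 integers) avoids any shared remainder.
One more choice must repeat a class, so two differ by a multiple of 6. Hence 6 + 1 = 7.

7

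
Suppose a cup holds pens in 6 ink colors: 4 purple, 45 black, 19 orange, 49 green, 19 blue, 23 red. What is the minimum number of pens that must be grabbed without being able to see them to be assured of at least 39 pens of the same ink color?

142

In the worst case we take at most 38 of each ink color, but all 4 purple, all 19 orange, all 19 blue, and all 23 red (fewer than 38), giving 4 + 38 + 19 + 38 + 19 + 23 = 141.
One more pen then forces some ink color to 39, so 141 + 1 = 142.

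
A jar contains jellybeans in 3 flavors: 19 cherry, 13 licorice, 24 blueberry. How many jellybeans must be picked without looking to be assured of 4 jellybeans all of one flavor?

Treat the 3 flavors as pigeonholes.
The worst case takes 3 jellybeans of each flavor without reaching 4 of any: 3 × 3 = 9.
The next jellybean must bring some flavor to 4, so 9 + 1 = 10.

10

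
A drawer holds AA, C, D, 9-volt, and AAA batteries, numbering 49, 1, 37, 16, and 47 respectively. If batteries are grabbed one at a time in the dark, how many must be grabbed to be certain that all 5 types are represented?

150

The hardest type to obtain is C: we could draw every other battery first — 150 − 1 = 149 batteries — without a single C one.
The next draw must be C, so 149 + 1 = 150.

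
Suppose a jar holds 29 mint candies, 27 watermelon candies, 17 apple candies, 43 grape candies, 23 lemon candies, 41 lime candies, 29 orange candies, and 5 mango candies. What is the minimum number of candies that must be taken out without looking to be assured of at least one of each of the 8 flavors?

210

The hardest flavor to obtain is mango: we could draw every other candy first — 214 − 5 = 209 candies — without a single mango one.
The next draw must be mango, so 209 + 1 = 210.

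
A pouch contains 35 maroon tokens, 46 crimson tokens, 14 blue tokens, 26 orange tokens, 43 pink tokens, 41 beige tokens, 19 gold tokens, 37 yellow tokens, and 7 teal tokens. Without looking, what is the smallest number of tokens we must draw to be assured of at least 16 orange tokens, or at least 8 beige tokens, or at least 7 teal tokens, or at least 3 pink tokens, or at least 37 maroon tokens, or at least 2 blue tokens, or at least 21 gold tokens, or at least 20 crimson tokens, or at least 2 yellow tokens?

Each of the 9 colors has its own threshold; avoid all of them simultaneously.
The worst case stops just short of every target: all 35 maroon, 19 crimson, 1 blue, 15 orange, 2 pink, 7 beige, all 19 gold, 1 yellow, 6 teal — 35 + 19 + 1 + 15 + 2 + 7 + 19 + 1 + 6 = 105 tokens.
One more token must push some color to its target, so 105 + 1 = 106.

106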